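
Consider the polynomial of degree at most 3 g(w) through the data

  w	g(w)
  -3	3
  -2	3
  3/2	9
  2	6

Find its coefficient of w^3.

L_0(w) = (w + 2)(w - 3/2)(w - 2) / [-45/2] = -(2/45)w^3 + (1/15)w^2 + (8/45)w - 4/15
L_1(w) = (w + 3)(w - 3/2)(w - 2) / [14] = (1/14)w^3 - (1/28)w^2 - (15/28)w + 9/14
L_2(w) = (w + 3)(w + 2)(w - 2) / [-63/8] = -(8/63)w^3 - (8/21)w^2 + (32/63)w + 32/21
L_3(w) = (w + 3)(w + 2)(w - 3/2) / [10] = (1/10)w^3 + (7/20)w^2 - (3/20)w - 9/10
g(w) = 3·L_0 + 3·L_1 + 9·L_2 + 6·L_3
Only the coefficient of w^3 is needed; take it from each L_i and combine:
3·(-2/45) + 3·(1/14) + 9·(-8/63) + 6·(1/10) = -97/210

-97/210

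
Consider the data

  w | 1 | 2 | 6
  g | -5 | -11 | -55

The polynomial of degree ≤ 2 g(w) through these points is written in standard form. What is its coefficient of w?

L_0(w) = (w - 2)(w - 6) / [5] = (1/5)w^2 - (8/5)w + 12/5
L_1(w) = (w - 1)(w - 6) / [-4] = -(1/4)w^2 + (7/4)w - 3/2
L_2(w) = (w - 1)(w - 2) / [20] = (1/20)w^2 - (3/20)w + 1/10
g(w) = (-5)·L_0 + (-11)·L_1 + (-55)·L_2
Only the coefficient of w is needed; take it from each L_i and combine:
(-5)·(-8/5) + (-11)·(7/4) + (-55)·(-3/20) = -3

-3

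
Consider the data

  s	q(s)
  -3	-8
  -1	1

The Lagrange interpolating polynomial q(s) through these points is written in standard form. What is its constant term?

11/2

Build the Lagrange basis polynomials:
L_0(s) = (s + 1) / [-2] = -(1/2)s - 1/2
L_1(s) = (s + 3) / [2] = (1/2)s + 3/2
q(s) = (-8)·L_0 + 1·L_1
Only the constant term is needed; take it from each L_i and combine:
(-8)·(-1/2) + 1·(3/2) = 11/2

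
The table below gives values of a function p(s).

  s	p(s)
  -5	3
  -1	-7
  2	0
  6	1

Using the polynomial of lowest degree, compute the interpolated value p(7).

-295/77

Evaluate each Lagrange basis at s = 7:
L_0(7) = (8)·(5)·(1)/[(-4)·(-7)·(-11)] = -10/77
L_1(7) = (12)·(5)·(1)/[(4)·(-3)·(-7)] = 5/7
L_2(7) = (12)·(8)·(1)/[(7)·(3)·(-4)] = -8/7
L_3(7) = (12)·(8)·(5)/[(11)·(7)·(4)] = 120/77
Sum: 3·(-10/77) + (-7)·(5/7) + 0 + 1·(120/77) = -295/77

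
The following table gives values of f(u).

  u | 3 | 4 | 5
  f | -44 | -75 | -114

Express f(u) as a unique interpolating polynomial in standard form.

Newton's divided differences:
f[3,4] = (-75 - (-44)) / (4 - 3) = -31
f[4,5] = (-114 - (-75)) / (5 - 4) = -39
f[3,4,5] = (-39 - (-31)) / (5 - 3) = -4
f(u) = -44 + (-31)·(u - 3) + (-4)·(u - 3)(u - 4)
Expanding: f(u) = -4u^2 - 3u + 1

f(u) = -4u^2 - 3u + 1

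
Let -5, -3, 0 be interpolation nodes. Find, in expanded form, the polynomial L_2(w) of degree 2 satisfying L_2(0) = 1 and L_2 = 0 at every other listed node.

L_2(w) = (1/15)w^2 + (8/15)w + 1

L_2(w) = (w + 5)(w + 3) / [(5)·(3)]
       = (w^2 + 8w + 15) / (15)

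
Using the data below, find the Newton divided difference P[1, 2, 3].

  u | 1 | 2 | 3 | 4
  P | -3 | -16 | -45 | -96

P[1,2] = (-16 - (-3)) / (2 - 1) = -13
P[2,3] = (-45 - (-16)) / (3 - 2) = -29
P[1,2,3] = (-29 - (-13)) / (3 - 1) = -8

-8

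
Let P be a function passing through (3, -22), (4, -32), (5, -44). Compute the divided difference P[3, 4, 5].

-1

P[3,4] = (-32 - (-22)) / (4 - 3) = -10
P[4,5] = (-44 - (-32)) / (5 - 4) = -12
P[3,4,5] = (-12 - (-10)) / (5 - 3) = -1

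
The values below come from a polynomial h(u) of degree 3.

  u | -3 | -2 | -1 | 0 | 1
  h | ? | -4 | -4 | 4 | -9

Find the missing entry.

33

The 4 known values determine h uniquely (degree ≤ 3).
Evaluate each Lagrange basis at u = -3:
L_0(-3) = (-2)·(-3)·(-4)/[(-1)·(-2)·(-3)] = 4
L_1(-3) = (-1)·(-3)·(-4)/[(1)·(-1)·(-2)] = -6
L_2(-3) = (-1)·(-2)·(-4)/[(2)·(1)·(-1)] = 4
L_3(-3) = (-1)·(-2)·(-3)/[(3)·(2)·(1)] = -1
Sum: (-4)·(4) + (-4)·(-6) + 4·(4) + (-9)·(-1) = 33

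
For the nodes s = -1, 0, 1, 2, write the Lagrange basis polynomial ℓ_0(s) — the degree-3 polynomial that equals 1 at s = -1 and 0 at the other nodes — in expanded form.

ℓ_0(s) = -(1/6)s^3 + (1/2)s^2 - (1/3)s

ℓ_0(s) = s(s - 1)(s - 2) / [(-1)·(-2)·(-3)]
       = (s^3 - 3s^2 + 2s) / (-6)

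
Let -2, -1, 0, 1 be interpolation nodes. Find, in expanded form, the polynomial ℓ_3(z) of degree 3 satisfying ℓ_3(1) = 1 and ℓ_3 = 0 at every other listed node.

ℓ_3(z) = (1/6)z^3 + (1/2)z^2 + (1/3)z

ℓ_3(z) = (z + 2)(z + 1)z / [(3)·(2)·(1)]
       = (z^3 + 3z^2 + 2z) / (6)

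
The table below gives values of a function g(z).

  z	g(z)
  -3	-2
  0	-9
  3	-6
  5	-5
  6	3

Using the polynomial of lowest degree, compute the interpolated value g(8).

1640/27

L_0(8) = (8)·(5)·(3)·(2)/[(-3)·(-6)·(-8)·(-9)] = 5/27
L_1(8) = (11)·(5)·(3)·(2)/[(3)·(-3)·(-5)·(-6)] = -11/9
L_2(8) = (11)·(8)·(3)·(2)/[(6)·(3)·(-2)·(-3)] = 44/9
L_3(8) = (11)·(8)·(5)·(2)/[(8)·(5)·(2)·(-1)] = -11
L_4(8) = (11)·(8)·(5)·(3)/[(9)·(6)·(3)·(1)] = 220/27
Sum: (-2)·(5/27) + (-9)·(-11/9) + (-6)·(44/9) + (-5)·(-11) + 3·(220/27) = 1640/27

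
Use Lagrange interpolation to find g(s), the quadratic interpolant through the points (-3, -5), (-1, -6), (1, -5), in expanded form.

Build the Lagrange basis polynomials:
L_0(s) = (s + 1)(s - 1) / [8] = (1/8)s^2 - 1/8
L_1(s) = (s + 3)(s - 1) / [-4] = -(1/4)s^2 - (1/2)s + 3/4
L_2(s) = (s + 3)(s + 1) / [8] = (1/8)s^2 + (1/2)s + 3/8
g(s) = (-5)·L_0 + (-6)·L_1 + (-5)·L_2
  (-5)·L_0(s) = -(5/8)s^2 + 5/8
  (-6)·L_1(s) = (3/2)s^2 + 3s - 9/2
  (-5)·L_2(s) = -(5/8)s^2 - (5/2)s - 15/8
Adding term by term: (1/4)s^2 + (1/2)s - 23/4

g(s) = (1/4)s^2 + (1/2)s - 23/4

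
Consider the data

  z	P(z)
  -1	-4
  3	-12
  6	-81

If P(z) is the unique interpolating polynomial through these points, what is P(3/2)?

L_0(3/2) = (-3/2)·(-9/2)/[(-4)·(-7)] = 27/112
L_1(3/2) = (5/2)·(-9/2)/[(4)·(-3)] = 15/16
L_2(3/2) = (5/2)·(-3/2)/[(7)·(3)] = -5/28
Sum: (-4)·(27/112) + (-12)·(15/16) + (-81)·(-5/28) = 9/4

9/4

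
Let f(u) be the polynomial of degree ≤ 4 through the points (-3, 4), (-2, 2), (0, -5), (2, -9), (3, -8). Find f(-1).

Using Newton's divided-difference form:
f[-3,-2] = (2 - 4) / (-2 - (-3)) = -2
f[-2,0] = (-5 - 2) / (0 - (-2)) = -7/2
f[0,2] = (-9 - (-5)) / (2 - 0) = -2
f[2,3] = (-8 - (-9)) / (3 - 2) = 1
f[-3,-2,0] = (-7/2 - (-2)) / (0 - (-3)) = -1/2
f[-2,0,2] = (-2 - (-7/2)) / (2 - (-2)) = 3/8
f[0,2,3] = (1 - (-2)) / (3 - 0) = 1
f[-3,-2,0,2] = (3/8 - (-1/2)) / (2 - (-3)) = 7/40
f[-2,0,2,3] = (1 - 3/8) / (3 - (-2)) = 1/8
f[-3,-2,0,2,3] = (1/8 - 7/40) / (3 - (-3)) = -1/120
f(-1) = 4 + (-2)·(2) + (-1/2)·(2)·(1) + (7/40)·(2)·(1)·(-1) + (-1/120)·(2)·(1)·(-1)·(-3) = -7/5

-7/5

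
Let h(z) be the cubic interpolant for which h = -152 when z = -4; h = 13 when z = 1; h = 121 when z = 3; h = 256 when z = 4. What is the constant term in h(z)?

L_0(z) = (z - 1)(z - 3)(z - 4) / [-280] = -(1/280)z^3 + (1/35)z^2 - (19/280)z + 3/70
L_1(z) = (z + 4)(z - 3)(z - 4) / [30] = (1/30)z^3 - (1/10)z^2 - (8/15)z + 8/5
L_2(z) = (z + 4)(z - 1)(z - 4) / [-14] = -(1/14)z^3 + (1/14)z^2 + (8/7)z - 8/7
L_3(z) = (z + 4)(z - 1)(z - 3) / [24] = (1/24)z^3 - (13/24)z + 1/2
h(z) = (-152)·L_0 + 13·L_1 + 121·L_2 + 256·L_3
Only the constant term is needed; take it from each L_i and combine:
(-152)·(3/70) + 13·(8/5) + 121·(-8/7) + 256·(1/2) = 4

4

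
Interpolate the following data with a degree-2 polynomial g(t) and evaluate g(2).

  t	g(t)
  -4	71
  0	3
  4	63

17

Evaluate each Lagrange basis at t = 2:
L_0(2) = (2)·(-2)/[(-4)·(-8)] = -1/8
L_1(2) = (6)·(-2)/[(4)·(-4)] = 3/4
L_2(2) = (6)·(2)/[(8)·(4)] = 3/8
Sum: 71·(-1/8) + 3·(3/4) + 63·(3/8) = 17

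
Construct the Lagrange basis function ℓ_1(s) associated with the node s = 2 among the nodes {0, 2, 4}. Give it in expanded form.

ℓ_1(s) = -(1/4)s^2 + s

ℓ_1(s) = s(s - 4) / [(2)·(-2)]
       = (s^2 - 4s) / (-4)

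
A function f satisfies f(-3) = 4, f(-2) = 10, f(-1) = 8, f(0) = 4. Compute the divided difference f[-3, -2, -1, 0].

1

f[-3,-2] = (10 - 4) / (-2 - (-3)) = 6
f[-2,-1] = (8 - 10) / (-1 - (-2)) = -2
f[-1,0] = (4 - 8) / (0 - (-1)) = -4
f[-3,-2,-1] = (-2 - 6) / (-1 - (-3)) = -4
f[-2,-1,0] = (-4 - (-2)) / (0 - (-2)) = -1
f[-3,-2,-1,0] = (-1 - (-4)) / (0 - (-3)) = 1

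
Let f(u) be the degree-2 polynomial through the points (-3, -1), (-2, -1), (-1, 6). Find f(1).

41

Using Newton's divided-difference form:
f[-3,-2] = (-1 - (-1)) / (-2 - (-3)) = 0
f[-2,-1] = (6 - (-1)) / (-1 - (-2)) = 7
f[-3,-2,-1] = (7 - 0) / (-1 - (-3)) = 7/2
f(1) = -1 + 0·(4) + (7/2)·(4)·(3) = 41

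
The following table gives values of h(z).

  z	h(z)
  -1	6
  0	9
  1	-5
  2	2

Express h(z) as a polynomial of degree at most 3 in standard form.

h(z) = (19/3)z^3 - (17/2)z^2 - (71/6)z + 9

Newton's divided differences:
h[-1,0] = (9 - 6) / (0 - (-1)) = 3
h[0,1] = (-5 - 9) / (1 - 0) = -14
h[1,2] = (2 - (-5)) / (2 - 1) = 7
h[-1,0,1] = (-14 - 3) / (1 - (-1)) = -17/2
h[0,1,2] = (7 - (-14)) / (2 - 0) = 21/2
h[-1,0,1,2] = (21/2 - (-17/2)) / (2 - (-1)) = 19/3
h(z) = 6 + 3·(z + 1) + (-17/2)·(z + 1)z + (19/3)·(z + 1)z(z - 1)
Expanding: h(z) = (19/3)z^3 - (17/2)z^2 - (71/6)z + 9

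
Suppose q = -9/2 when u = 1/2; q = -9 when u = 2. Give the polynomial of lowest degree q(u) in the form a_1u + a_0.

L_0(u) = (u - 2) / [-3/2] = -(2/3)u + 4/3
L_1(u) = (u - 1/2) / [3/2] = (2/3)u - 1/3
q(u) = (-9/2)·L_0 + (-9)·L_1
  (-9/2)·L_0(u) = 3u - 6
  (-9)·L_1(u) = -6u + 3
Adding term by term: -3u - 3

q(u) = -3u - 3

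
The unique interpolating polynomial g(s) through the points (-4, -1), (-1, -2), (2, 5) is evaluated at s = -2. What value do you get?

-23/9

Using Newton's divided-difference form:
g[-4,-1] = (-2 - (-1)) / (-1 - (-4)) = -1/3
g[-1,2] = (5 - (-2)) / (2 - (-1)) = 7/3
g[-4,-1,2] = (7/3 - (-1/3)) / (2 - (-4)) = 4/9
g(-2) = -1 + (-1/3)·(2) + (4/9)·(2)·(-1) = -23/9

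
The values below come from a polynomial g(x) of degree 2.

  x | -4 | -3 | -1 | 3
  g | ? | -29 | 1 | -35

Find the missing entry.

-56

The 3 known values determine g uniquely (degree ≤ 2).
Evaluate each Lagrange basis at x = -4:
L_0(-4) = (-3)·(-7)/[(-2)·(-6)] = 7/4
L_1(-4) = (-1)·(-7)/[(2)·(-4)] = -7/8
L_2(-4) = (-1)·(-3)/[(6)·(4)] = 1/8
Sum: (-29)·(7/4) + 1·(-7/8) + (-35)·(1/8) = -56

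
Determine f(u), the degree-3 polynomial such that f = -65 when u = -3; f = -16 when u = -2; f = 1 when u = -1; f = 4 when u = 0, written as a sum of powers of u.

L_0(u) = (u + 2)(u + 1)u / [-6] = -(1/6)u^3 - (1/2)u^2 - (1/3)u
L_1(u) = (u + 3)(u + 1)u / [2] = (1/2)u^3 + 2u^2 + (3/2)u
L_2(u) = (u + 3)(u + 2)u / [-2] = -(1/2)u^3 - (5/2)u^2 - 3u
L_3(u) = (u + 3)(u + 2)(u + 1) / [6] = (1/6)u^3 + u^2 + (11/6)u + 1
f(u) = (-65)·L_0 + (-16)·L_1 + 1·L_2 + 4·L_3
  (-65)·L_0(u) = (65/6)u^3 + (65/2)u^2 + (65/3)u
  (-16)·L_1(u) = -8u^3 - 32u^2 - 24u
  1·L_2(u) = -(1/2)u^3 - (5/2)u^2 - 3u
  4·L_3(u) = (2/3)u^3 + 4u^2 + (22/3)u + 4
Adding term by term: 3u^3 + 2u^2 + 2u + 4

f(u) = 3u^3 + 2u^2 + 2u + 4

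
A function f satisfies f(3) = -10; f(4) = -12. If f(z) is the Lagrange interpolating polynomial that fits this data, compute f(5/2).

Evaluate each Lagrange basis at z = 5/2:
L_0(5/2) = (-3/2)/[(-1)] = 3/2
L_1(5/2) = (-1/2)/[(1)] = -1/2
Sum: (-10)·(3/2) + (-12)·(-1/2) = -9

-9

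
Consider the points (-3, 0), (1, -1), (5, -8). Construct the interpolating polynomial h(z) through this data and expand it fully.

h(z) = -(3/16)z^2 - (5/8)z - 3/16

L_0(z) = (z - 1)(z - 5) / [32] = (1/32)z^2 - (3/16)z + 5/32
L_1(z) = (z + 3)(z - 5) / [-16] = -(1/16)z^2 + (1/8)z + 15/16
L_2(z) = (z + 3)(z - 1) / [32] = (1/32)z^2 + (1/16)z - 3/32
h(z) = 0·L_0 + (-1)·L_1 + (-8)·L_2
  0·L_0(z) = 0
  (-1)·L_1(z) = (1/16)z^2 - (1/8)z - 15/16
  (-8)·L_2(z) = -(1/4)z^2 - (1/2)z + 3/4
Adding term by term: -(3/16)z^2 - (5/8)z - 3/16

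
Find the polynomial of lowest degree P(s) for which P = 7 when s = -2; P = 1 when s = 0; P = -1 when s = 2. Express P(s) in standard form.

P(s) = (1/2)s^2 - 2s + 1

Build the Lagrange basis polynomials:
L_0(s) = s(s - 2) / [8] = (1/8)s^2 - (1/4)s
L_1(s) = (s + 2)(s - 2) / [-4] = -(1/4)s^2 + 1
L_2(s) = (s + 2)s / [8] = (1/8)s^2 + (1/4)s
P(s) = 7·L_0 + 1·L_1 + (-1)·L_2
  7·L_0(s) = (7/8)s^2 - (7/4)s
  1·L_1(s) = -(1/4)s^2 + 1
  (-1)·L_2(s) = -(1/8)s^2 - (1/4)s
Adding term by term: (1/2)s^2 - 2s + 1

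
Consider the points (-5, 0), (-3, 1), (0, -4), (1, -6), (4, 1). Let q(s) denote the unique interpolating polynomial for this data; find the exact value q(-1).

-47/27

Evaluate each Lagrange basis at s = -1:
L_0(-1) = (2)·(-1)·(-2)·(-5)/[(-2)·(-5)·(-6)·(-9)] = -1/27
L_1(-1) = (4)·(-1)·(-2)·(-5)/[(2)·(-3)·(-4)·(-7)] = 5/21
L_2(-1) = (4)·(2)·(-2)·(-5)/[(5)·(3)·(-1)·(-4)] = 4/3
L_3(-1) = (4)·(2)·(-1)·(-5)/[(6)·(4)·(1)·(-3)] = -5/9
L_4(-1) = (4)·(2)·(-1)·(-2)/[(9)·(7)·(4)·(3)] = 4/189
Sum: 0 + 1·(5/21) + (-4)·(4/3) + (-6)·(-5/9) + 1·(4/189) = -47/27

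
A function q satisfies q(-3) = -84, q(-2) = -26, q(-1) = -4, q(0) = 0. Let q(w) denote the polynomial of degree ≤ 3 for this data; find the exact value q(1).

4

Using Newton's divided-difference form:
q[-3,-2] = (-26 - (-84)) / (-2 - (-3)) = 58
q[-2,-1] = (-4 - (-26)) / (-1 - (-2)) = 22
q[-1,0] = (0 - (-4)) / (0 - (-1)) = 4
q[-3,-2,-1] = (22 - 58) / (-1 - (-3)) = -18
q[-2,-1,0] = (4 - 22) / (0 - (-2)) = -9
q[-3,-2,-1,0] = (-9 - (-18)) / (0 - (-3)) = 3
q(1) = -84 + 58·(4) + (-18)·(4)·(3) + 3·(4)·(3)·(2) = 4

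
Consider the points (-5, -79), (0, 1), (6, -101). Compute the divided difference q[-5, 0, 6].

q[-5,0] = (1 - (-79)) / (0 - (-5)) = 16
q[0,6] = (-101 - 1) / (6 - 0) = -17
q[-5,0,6] = (-17 - 16) / (6 - (-5)) = -3

-3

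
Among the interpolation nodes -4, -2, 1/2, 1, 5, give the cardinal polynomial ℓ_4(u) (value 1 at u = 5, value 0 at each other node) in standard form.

ℓ_4(u) = (1/1134)u^4 + (1/252)u^3 - (1/2268)u^2 - (1/126)u + 2/567

ℓ_4(u) = (u + 4)(u + 2)(u - 1/2)(u - 1) / [(9)·(7)·(9/2)·(4)]
       = (u^4 + (9/2)u^3 - (1/2)u^2 - 9u + 4) / (1134)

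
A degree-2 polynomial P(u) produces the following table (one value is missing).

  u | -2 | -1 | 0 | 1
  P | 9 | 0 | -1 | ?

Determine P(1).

6

The 3 known values determine P uniquely (degree ≤ 2).
Evaluate each Lagrange basis at u = 1:
L_0(1) = (2)·(1)/[(-1)·(-2)] = 1
L_1(1) = (3)·(1)/[(1)·(-1)] = -3
L_2(1) = (3)·(2)/[(2)·(1)] = 3
Sum: 9·(1) + 0 + (-1)·(3) = 6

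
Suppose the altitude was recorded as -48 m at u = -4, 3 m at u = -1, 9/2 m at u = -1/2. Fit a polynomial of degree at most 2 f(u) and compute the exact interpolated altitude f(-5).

L_0(-5) = (-4)·(-9/2)/[(-3)·(-7/2)] = 12/7
L_1(-5) = (-1)·(-9/2)/[(3)·(-1/2)] = -3
L_2(-5) = (-1)·(-4)/[(7/2)·(1/2)] = 16/7
Sum: (-48)·(12/7) + 3·(-3) + 9/2·(16/7) = -81

-81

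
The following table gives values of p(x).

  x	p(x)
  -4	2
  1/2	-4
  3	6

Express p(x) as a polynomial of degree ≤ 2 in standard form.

p(x) = (16/21)x^2 + (4/3)x - 34/7

L_0(x) = (x - 1/2)(x - 3) / [63/2] = (2/63)x^2 - (1/9)x + 1/21
L_1(x) = (x + 4)(x - 3) / [-45/4] = -(4/45)x^2 - (4/45)x + 16/15
L_2(x) = (x + 4)(x - 1/2) / [35/2] = (2/35)x^2 + (1/5)x - 4/35
p(x) = 2·L_0 + (-4)·L_1 + 6·L_2
  2·L_0(x) = (4/63)x^2 - (2/9)x + 2/21
  (-4)·L_1(x) = (16/45)x^2 + (16/45)x - 64/15
  6·L_2(x) = (12/35)x^2 + (6/5)x - 24/35
Adding term by term: (16/21)x^2 + (4/3)x - 34/7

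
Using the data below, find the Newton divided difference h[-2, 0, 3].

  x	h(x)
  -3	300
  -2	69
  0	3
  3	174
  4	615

h[-2,0] = (3 - 69) / (0 - (-2)) = -33
h[0,3] = (174 - 3) / (3 - 0) = 57
h[-2,0,3] = (57 - (-33)) / (3 - (-2)) = 18

18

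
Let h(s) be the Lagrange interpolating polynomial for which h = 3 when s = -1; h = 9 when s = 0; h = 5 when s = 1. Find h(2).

Evaluate each Lagrange basis at s = 2:
L_0(2) = (2)·(1)/[(-1)·(-2)] = 1
L_1(2) = (3)·(1)/[(1)·(-1)] = -3
L_2(2) = (3)·(2)/[(2)·(1)] = 3
Sum: 3·(1) + 9·(-3) + 5·(3) = -9

-9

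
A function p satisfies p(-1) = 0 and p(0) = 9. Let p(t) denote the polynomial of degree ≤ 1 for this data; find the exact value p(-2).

L_0(-2) = (-2)/[(-1)] = 2
L_1(-2) = (-1)/[(1)] = -1
Sum: 0 + 9·(-1) = -9

-9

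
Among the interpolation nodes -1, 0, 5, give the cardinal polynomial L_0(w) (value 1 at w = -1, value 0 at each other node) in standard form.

L_0(w) = (1/6)w^2 - (5/6)w

L_0(w) = w(w - 5) / [(-1)·(-6)]
       = (w^2 - 5w) / (6)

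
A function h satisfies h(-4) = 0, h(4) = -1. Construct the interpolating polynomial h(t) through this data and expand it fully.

h(t) = -(1/8)t - 1/2

Build the Lagrange basis polynomials:
L_0(t) = (t - 4) / [-8] = -(1/8)t + 1/2
L_1(t) = (t + 4) / [8] = (1/8)t + 1/2
h(t) = 0·L_0 + (-1)·L_1
  0·L_0(t) = 0
  (-1)·L_1(t) = -(1/8)t - 1/2
Adding term by term: -(1/8)t - 1/2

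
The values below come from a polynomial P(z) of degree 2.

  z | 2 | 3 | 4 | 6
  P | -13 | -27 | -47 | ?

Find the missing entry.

The 3 known values determine P uniquely (degree ≤ 2).
Evaluate each Lagrange basis at z = 6:
L_0(6) = (3)·(2)/[(-1)·(-2)] = 3
L_1(6) = (4)·(2)/[(1)·(-1)] = -8
L_2(6) = (4)·(3)/[(2)·(1)] = 6
Sum: (-13)·(3) + (-27)·(-8) + (-47)·(6) = -105

-105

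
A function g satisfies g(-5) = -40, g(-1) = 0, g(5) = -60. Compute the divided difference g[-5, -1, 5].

-2

g[-5,-1] = (0 - (-40)) / (-1 - (-5)) = 10
g[-1,5] = (-60 - 0) / (5 - (-1)) = -10
g[-5,-1,5] = (-10 - 10) / (5 - (-5)) = -2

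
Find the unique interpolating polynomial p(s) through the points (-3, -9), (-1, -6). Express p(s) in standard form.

p(s) = (3/2)s - 9/2

Build the Lagrange basis polynomials:
L_0(s) = (s + 1) / [-2] = -(1/2)s - 1/2
L_1(s) = (s + 3) / [2] = (1/2)s + 3/2
p(s) = (-9)·L_0 + (-6)·L_1
  (-9)·L_0(s) = (9/2)s + 9/2
  (-6)·L_1(s) = -3s - 9
Adding term by term: (3/2)s - 9/2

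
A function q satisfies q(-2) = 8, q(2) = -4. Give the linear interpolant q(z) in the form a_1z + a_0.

q(z) = -3z + 2

L_0(z) = (z - 2) / [-4] = -(1/4)z + 1/2
L_1(z) = (z + 2) / [4] = (1/4)z + 1/2
q(z) = 8·L_0 + (-4)·L_1
  8·L_0(z) = -2z + 4
  (-4)·L_1(z) = -z - 2
Adding term by term: -3z + 2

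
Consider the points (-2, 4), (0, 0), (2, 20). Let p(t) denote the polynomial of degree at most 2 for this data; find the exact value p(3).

39

Evaluate each Lagrange basis at t = 3:
L_0(3) = (3)·(1)/[(-2)·(-4)] = 3/8
L_1(3) = (5)·(1)/[(2)·(-2)] = -5/4
L_2(3) = (5)·(3)/[(4)·(2)] = 15/8
Sum: 4·(3/8) + 0 + 20·(15/8) = 39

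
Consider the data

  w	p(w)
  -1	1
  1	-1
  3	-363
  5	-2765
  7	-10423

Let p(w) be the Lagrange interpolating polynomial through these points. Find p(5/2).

Evaluate each Lagrange basis at w = 5/2:
L_0(5/2) = (3/2)·(-1/2)·(-5/2)·(-9/2)/[(-2)·(-4)·(-6)·(-8)] = -45/2048
L_1(5/2) = (7/2)·(-1/2)·(-5/2)·(-9/2)/[(2)·(-2)·(-4)·(-6)] = 105/512
L_2(5/2) = (7/2)·(3/2)·(-5/2)·(-9/2)/[(4)·(2)·(-2)·(-4)] = 945/1024
L_3(5/2) = (7/2)·(3/2)·(-1/2)·(-9/2)/[(6)·(4)·(2)·(-2)] = -63/512
L_4(5/2) = (7/2)·(3/2)·(-1/2)·(-5/2)/[(8)·(6)·(4)·(2)] = 35/2048
Sum: 1·(-45/2048) + (-1)·(105/512) + (-363)·(945/1024) + (-2765)·(-63/512) + (-10423)·(35/2048) = -1385/8

-1385/8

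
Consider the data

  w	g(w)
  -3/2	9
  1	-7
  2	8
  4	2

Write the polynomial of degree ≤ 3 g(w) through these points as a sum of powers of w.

g(w) = -(848/385)w^3 + (518/55)w^2 + (119/55)w - 6306/385

Build the Lagrange basis polynomials:
L_0(w) = (w - 1)(w - 2)(w - 4) / [-385/8] = -(8/385)w^3 + (8/55)w^2 - (16/55)w + 64/385
L_1(w) = (w + 3/2)(w - 2)(w - 4) / [15/2] = (2/15)w^3 - (3/5)w^2 - (2/15)w + 8/5
L_2(w) = (w + 3/2)(w - 1)(w - 4) / [-7] = -(1/7)w^3 + (1/2)w^2 + (1/2)w - 6/7
L_3(w) = (w + 3/2)(w - 1)(w - 2) / [33] = (1/33)w^3 - (1/22)w^2 - (5/66)w + 1/11
g(w) = 9·L_0 + (-7)·L_1 + 8·L_2 + 2·L_3
  9·L_0(w) = -(72/385)w^3 + (72/55)w^2 - (144/55)w + 576/385
  (-7)·L_1(w) = -(14/15)w^3 + (21/5)w^2 + (14/15)w - 56/5
  8·L_2(w) = -(8/7)w^3 + 4w^2 + 4w - 48/7
  2·L_3(w) = (2/33)w^3 - (1/11)w^2 - (5/33)w + 2/11
Adding term by term: -(848/385)w^3 + (518/55)w^2 + (119/55)w - 6306/385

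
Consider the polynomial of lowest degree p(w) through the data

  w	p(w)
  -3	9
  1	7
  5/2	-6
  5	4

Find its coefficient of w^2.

Build the Lagrange basis polynomials:
L_0(w) = (w - 1)(w - 5/2)(w - 5) / [-176] = -(1/176)w^3 + (17/352)w^2 - (5/44)w + 25/352
L_1(w) = (w + 3)(w - 5/2)(w - 5) / [24] = (1/24)w^3 - (3/16)w^2 - (5/12)w + 25/16
L_2(w) = (w + 3)(w - 1)(w - 5) / [-165/8] = -(8/165)w^3 + (8/55)w^2 + (104/165)w - 8/11
L_3(w) = (w + 3)(w - 1)(w - 5/2) / [80] = (1/80)w^3 - (1/160)w^2 - (1/10)w + 3/32
p(w) = 9·L_0 + 7·L_1 + (-6)·L_2 + 4·L_3
Only the coefficient of w^2 is needed; take it from each L_i and combine:
9·(17/352) + 7·(-3/16) + (-6)·(8/55) + 4·(-1/160) = -625/352

-625/352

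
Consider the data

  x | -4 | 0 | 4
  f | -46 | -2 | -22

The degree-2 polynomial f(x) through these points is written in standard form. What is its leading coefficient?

The leading coefficient equals the top divided difference f[-4,0,4].
f[-4,0] = (-2 - (-46)) / (0 - (-4)) = 11
f[0,4] = (-22 - (-2)) / (4 - 0) = -5
f[-4,0,4] = (-5 - 11) / (4 - (-4)) = -2

-2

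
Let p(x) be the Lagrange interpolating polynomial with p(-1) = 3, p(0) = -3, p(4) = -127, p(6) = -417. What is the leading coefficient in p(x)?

-2

L_0(x) = x(x - 4)(x - 6) / [-35] = -(1/35)x^3 + (2/7)x^2 - (24/35)x
L_1(x) = (x + 1)(x - 4)(x - 6) / [24] = (1/24)x^3 - (3/8)x^2 + (7/12)x + 1
L_2(x) = (x + 1)x(x - 6) / [-40] = -(1/40)x^3 + (1/8)x^2 + (3/20)x
L_3(x) = (x + 1)x(x - 4) / [84] = (1/84)x^3 - (1/28)x^2 - (1/21)x
p(x) = 3·L_0 + (-3)·L_1 + (-127)·L_2 + (-417)·L_3
Only the coefficient of x^3 is needed; take it from each L_i and combine:
3·(-1/35) + (-3)·(1/24) + (-127)·(-1/40) + (-417)·(1/84) = -2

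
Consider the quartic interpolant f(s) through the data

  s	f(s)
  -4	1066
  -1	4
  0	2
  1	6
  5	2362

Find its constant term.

L_0(s) = (s + 1)s(s - 1)(s - 5) / [540] = (1/540)s^4 - (1/108)s^3 - (1/540)s^2 + (1/108)s
L_1(s) = (s + 4)s(s - 1)(s - 5) / [-36] = -(1/36)s^4 + (1/18)s^3 + (19/36)s^2 - (5/9)s
L_2(s) = (s + 4)(s + 1)(s - 1)(s - 5) / [20] = (1/20)s^4 - (1/20)s^3 - (21/20)s^2 + (1/20)s + 1
L_3(s) = (s + 4)(s + 1)s(s - 5) / [-40] = -(1/40)s^4 + (21/40)s^2 + (1/2)s
L_4(s) = (s + 4)(s + 1)s(s - 1) / [1080] = (1/1080)s^4 + (1/270)s^3 - (1/1080)s^2 - (1/270)s
f(s) = 1066·L_0 + 4·L_1 + 2·L_2 + 6·L_3 + 2362·L_4
Only the constant term is needed; take it from each L_i and combine:
1066·(0) + 4·(0) + 2·(1) + 6·(0) + 2362·(0) = 2

2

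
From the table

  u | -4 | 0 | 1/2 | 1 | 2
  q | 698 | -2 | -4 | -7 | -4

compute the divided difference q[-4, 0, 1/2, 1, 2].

q[-4,0] = (-2 - 698) / (0 - (-4)) = -175
q[0,1/2] = (-4 - (-2)) / (1/2 - 0) = -4
q[1/2,1] = (-7 - (-4)) / (1 - 1/2) = -6
q[1,2] = (-4 - (-7)) / (2 - 1) = 3
q[-4,0,1/2] = (-4 - (-175)) / (1/2 - (-4)) = 38
q[0,1/2,1] = (-6 - (-4)) / (1 - 0) = -2
q[1/2,1,2] = (3 - (-6)) / (2 - 1/2) = 6
q[-4,0,1/2,1] = (-2 - 38) / (1 - (-4)) = -8
q[0,1/2,1,2] = (6 - (-2)) / (2 - 0) = 4
q[-4,0,1/2,1,2] = (4 - (-8)) / (2 - (-4)) = 2

2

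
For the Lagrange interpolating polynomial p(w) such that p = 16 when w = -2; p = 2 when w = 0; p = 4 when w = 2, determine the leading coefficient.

2

Build the Lagrange basis polynomials:
L_0(w) = w(w - 2) / [8] = (1/8)w^2 - (1/4)w
L_1(w) = (w + 2)(w - 2) / [-4] = -(1/4)w^2 + 1
L_2(w) = (w + 2)w / [8] = (1/8)w^2 + (1/4)w
p(w) = 16·L_0 + 2·L_1 + 4·L_2
Only the coefficient of w^2 is needed; take it from each L_i and combine:
16·(1/8) + 2·(-1/4) + 4·(1/8) = 2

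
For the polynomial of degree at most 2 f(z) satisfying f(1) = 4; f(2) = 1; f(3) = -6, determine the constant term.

L_0(z) = (z - 2)(z - 3) / [2] = (1/2)z^2 - (5/2)z + 3
L_1(z) = (z - 1)(z - 3) / [-1] = -z^2 + 4z - 3
L_2(z) = (z - 1)(z - 2) / [2] = (1/2)z^2 - (3/2)z + 1
f(z) = 4·L_0 + 1·L_1 + (-6)·L_2
Only the constant term is needed; take it from each L_i and combine:
4·(3) + 1·(-3) + (-6)·(1) = 3

3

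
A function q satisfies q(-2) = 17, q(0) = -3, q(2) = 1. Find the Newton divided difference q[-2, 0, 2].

3

q[-2,0] = (-3 - 17) / (0 - (-2)) = -10
q[0,2] = (1 - (-3)) / (2 - 0) = 2
q[-2,0,2] = (2 - (-10)) / (2 - (-2)) = 3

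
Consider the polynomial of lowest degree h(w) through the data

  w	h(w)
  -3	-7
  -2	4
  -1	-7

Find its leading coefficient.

-11

L_0(w) = (w + 2)(w + 1) / [2] = (1/2)w^2 + (3/2)w + 1
L_1(w) = (w + 3)(w + 1) / [-1] = -w^2 - 4w - 3
L_2(w) = (w + 3)(w + 2) / [2] = (1/2)w^2 + (5/2)w + 3
h(w) = (-7)·L_0 + 4·L_1 + (-7)·L_2
Only the coefficient of w^2 is needed; take it from each L_i and combine:
(-7)·(1/2) + 4·(-1) + (-7)·(1/2) = -11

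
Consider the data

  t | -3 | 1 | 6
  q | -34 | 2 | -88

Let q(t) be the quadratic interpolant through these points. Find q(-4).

Using Newton's divided-difference form:
q[-3,1] = (2 - (-34)) / (1 - (-3)) = 9
q[1,6] = (-88 - 2) / (6 - 1) = -18
q[-3,1,6] = (-18 - 9) / (6 - (-3)) = -3
q(-4) = -34 + 9·(-1) + (-3)·(-1)·(-5) = -58

-58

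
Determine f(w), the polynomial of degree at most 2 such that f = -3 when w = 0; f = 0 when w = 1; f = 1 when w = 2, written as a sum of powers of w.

Build the Lagrange basis polynomials:
L_0(w) = (w - 1)(w - 2) / [2] = (1/2)w^2 - (3/2)w + 1
L_1(w) = w(w - 2) / [-1] = -w^2 + 2w
L_2(w) = w(w - 1) / [2] = (1/2)w^2 - (1/2)w
f(w) = (-3)·L_0 + 0·L_1 + 1·L_2
  (-3)·L_0(w) = -(3/2)w^2 + (9/2)w - 3
  0·L_1(w) = 0
  1·L_2(w) = (1/2)w^2 - (1/2)w
Adding term by term: -w^2 + 4w - 3

f(w) = -w^2 + 4w - 3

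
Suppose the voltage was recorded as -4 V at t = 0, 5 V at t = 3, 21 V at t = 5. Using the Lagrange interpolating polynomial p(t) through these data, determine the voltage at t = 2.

0

L_0(2) = (-1)·(-3)/[(-3)·(-5)] = 1/5
L_1(2) = (2)·(-3)/[(3)·(-2)] = 1
L_2(2) = (2)·(-1)/[(5)·(2)] = -1/5
Sum: (-4)·(1/5) + 5·(1) + 21·(-1/5) = 0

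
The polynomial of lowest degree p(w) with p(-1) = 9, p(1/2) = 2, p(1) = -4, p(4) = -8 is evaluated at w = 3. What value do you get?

Evaluate each Lagrange basis at w = 3:
L_0(3) = (5/2)·(2)·(-1)/[(-3/2)·(-2)·(-5)] = 1/3
L_1(3) = (4)·(2)·(-1)/[(3/2)·(-1/2)·(-7/2)] = -64/21
L_2(3) = (4)·(5/2)·(-1)/[(2)·(1/2)·(-3)] = 10/3
L_3(3) = (4)·(5/2)·(2)/[(5)·(7/2)·(3)] = 8/21
Sum: 9·(1/3) + 2·(-64/21) + (-4)·(10/3) + (-8)·(8/21) = -409/21

-409/21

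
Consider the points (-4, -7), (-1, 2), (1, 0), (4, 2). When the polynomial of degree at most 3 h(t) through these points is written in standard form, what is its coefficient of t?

-137/120

L_0(t) = (t + 1)(t - 1)(t - 4) / [-120] = -(1/120)t^3 + (1/30)t^2 + (1/120)t - 1/30
L_1(t) = (t + 4)(t - 1)(t - 4) / [30] = (1/30)t^3 - (1/30)t^2 - (8/15)t + 8/15
L_2(t) = (t + 4)(t + 1)(t - 4) / [-30] = -(1/30)t^3 - (1/30)t^2 + (8/15)t + 8/15
L_3(t) = (t + 4)(t + 1)(t - 1) / [120] = (1/120)t^3 + (1/30)t^2 - (1/120)t - 1/30
h(t) = (-7)·L_0 + 2·L_1 + 0·L_2 + 2·L_3
Only the coefficient of t is needed; take it from each L_i and combine:
(-7)·(1/120) + 2·(-8/15) + 0·(8/15) + 2·(-1/120) = -137/120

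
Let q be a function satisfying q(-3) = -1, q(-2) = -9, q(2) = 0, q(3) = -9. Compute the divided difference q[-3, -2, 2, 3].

-43/60

q[-3,-2] = (-9 - (-1)) / (-2 - (-3)) = -8
q[-2,2] = (0 - (-9)) / (2 - (-2)) = 9/4
q[2,3] = (-9 - 0) / (3 - 2) = -9
q[-3,-2,2] = (9/4 - (-8)) / (2 - (-3)) = 41/20
q[-2,2,3] = (-9 - 9/4) / (3 - (-2)) = -9/4
q[-3,-2,2,3] = (-9/4 - 41/20) / (3 - (-3)) = -43/60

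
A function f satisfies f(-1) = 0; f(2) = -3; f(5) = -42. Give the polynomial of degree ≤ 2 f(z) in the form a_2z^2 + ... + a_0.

Newton's divided differences:
f[-1,2] = (-3 - 0) / (2 - (-1)) = -1
f[2,5] = (-42 - (-3)) / (5 - 2) = -13
f[-1,2,5] = (-13 - (-1)) / (5 - (-1)) = -2
f(z) = (-1)·(z + 1) + (-2)·(z + 1)(z - 2)
Expanding: f(z) = -2z^2 + z + 3

f(z) = -2z^2 + z + 3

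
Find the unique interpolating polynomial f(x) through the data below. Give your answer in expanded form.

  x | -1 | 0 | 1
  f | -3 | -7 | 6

Newton's divided differences:
f[-1,0] = (-7 - (-3)) / (0 - (-1)) = -4
f[0,1] = (6 - (-7)) / (1 - 0) = 13
f[-1,0,1] = (13 - (-4)) / (1 - (-1)) = 17/2
f(x) = -3 + (-4)·(x + 1) + (17/2)·(x + 1)x
Expanding: f(x) = (17/2)x^2 + (9/2)x - 7

f(x) = (17/2)x^2 + (9/2)x - 7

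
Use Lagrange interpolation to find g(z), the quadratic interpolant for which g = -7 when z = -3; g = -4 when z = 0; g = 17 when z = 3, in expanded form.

g(z) = z^2 + 4z - 4

Build the Lagrange basis polynomials:
L_0(z) = z(z - 3) / [18] = (1/18)z^2 - (1/6)z
L_1(z) = (z + 3)(z - 3) / [-9] = -(1/9)z^2 + 1
L_2(z) = (z + 3)z / [18] = (1/18)z^2 + (1/6)z
g(z) = (-7)·L_0 + (-4)·L_1 + 17·L_2
  (-7)·L_0(z) = -(7/18)z^2 + (7/6)z
  (-4)·L_1(z) = (4/9)z^2 - 4
  17·L_2(z) = (17/18)z^2 + (17/6)z
Adding term by term: z^2 + 4z - 4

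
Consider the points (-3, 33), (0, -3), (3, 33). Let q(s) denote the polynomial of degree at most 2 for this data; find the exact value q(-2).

13

Using Newton's divided-difference form:
q[-3,0] = (-3 - 33) / (0 - (-3)) = -12
q[0,3] = (33 - (-3)) / (3 - 0) = 12
q[-3,0,3] = (12 - (-12)) / (3 - (-3)) = 4
q(-2) = 33 + (-12)·(1) + 4·(1)·(-2) = 13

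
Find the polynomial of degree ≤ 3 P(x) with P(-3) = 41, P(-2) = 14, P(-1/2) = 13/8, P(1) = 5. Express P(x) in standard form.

P(x) = -x^3 + 2x^2 + 2x + 2

L_0(x) = (x + 2)(x + 1/2)(x - 1) / [-10] = -(1/10)x^3 - (3/20)x^2 + (3/20)x + 1/10
L_1(x) = (x + 3)(x + 1/2)(x - 1) / [9/2] = (2/9)x^3 + (5/9)x^2 - (4/9)x - 1/3
L_2(x) = (x + 3)(x + 2)(x - 1) / [-45/8] = -(8/45)x^3 - (32/45)x^2 - (8/45)x + 16/15
L_3(x) = (x + 3)(x + 2)(x + 1/2) / [18] = (1/18)x^3 + (11/36)x^2 + (17/36)x + 1/6
P(x) = 41·L_0 + 14·L_1 + (13/8)·L_2 + 5·L_3
  41·L_0(x) = -(41/10)x^3 - (123/20)x^2 + (123/20)x + 41/10
  14·L_1(x) = (28/9)x^3 + (70/9)x^2 - (56/9)x - 14/3
  (13/8)·L_2(x) = -(13/45)x^3 - (52/45)x^2 - (13/45)x + 26/15
  5·L_3(x) = (5/18)x^3 + (55/36)x^2 + (85/36)x + 5/6
Adding term by term: -x^3 + 2x^2 + 2x + 2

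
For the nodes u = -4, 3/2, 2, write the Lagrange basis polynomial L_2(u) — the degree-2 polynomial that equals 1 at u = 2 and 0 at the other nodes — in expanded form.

L_2(u) = (u + 4)(u - 3/2) / [(6)·(1/2)]
       = (u^2 + (5/2)u - 6) / (3)

L_2(u) = (1/3)u^2 + (5/6)u - 2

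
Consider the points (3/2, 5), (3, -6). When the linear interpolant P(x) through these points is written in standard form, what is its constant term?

L_0(x) = (x - 3) / [-3/2] = -(2/3)x + 2
L_1(x) = (x - 3/2) / [3/2] = (2/3)x - 1
P(x) = 5·L_0 + (-6)·L_1
Only the constant term is needed; take it from each L_i and combine:
5·(2) + (-6)·(-1) = 16

16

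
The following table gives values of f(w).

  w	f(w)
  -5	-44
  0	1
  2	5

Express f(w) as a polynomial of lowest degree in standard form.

f(w) = -w^2 + 4w + 1

Build the Lagrange basis polynomials:
L_0(w) = w(w - 2) / [35] = (1/35)w^2 - (2/35)w
L_1(w) = (w + 5)(w - 2) / [-10] = -(1/10)w^2 - (3/10)w + 1
L_2(w) = (w + 5)w / [14] = (1/14)w^2 + (5/14)w
f(w) = (-44)·L_0 + 1·L_1 + 5·L_2
  (-44)·L_0(w) = -(44/35)w^2 + (88/35)w
  1·L_1(w) = -(1/10)w^2 - (3/10)w + 1
  5·L_2(w) = (5/14)w^2 + (25/14)w
Adding term by term: -w^2 + 4w + 1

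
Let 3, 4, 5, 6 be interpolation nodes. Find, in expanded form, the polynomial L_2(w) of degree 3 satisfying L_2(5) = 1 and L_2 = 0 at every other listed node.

L_2(w) = -(1/2)w^3 + (13/2)w^2 - 27w + 36

L_2(w) = (w - 3)(w - 4)(w - 6) / [(2)·(1)·(-1)]
       = (w^3 - 13w^2 + 54w - 72) / (-2)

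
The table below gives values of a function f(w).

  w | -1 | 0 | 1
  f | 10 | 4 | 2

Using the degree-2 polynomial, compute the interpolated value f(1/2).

5/2

L_0(1/2) = (1/2)·(-1/2)/[(-1)·(-2)] = -1/8
L_1(1/2) = (3/2)·(-1/2)/[(1)·(-1)] = 3/4
L_2(1/2) = (3/2)·(1/2)/[(2)·(1)] = 3/8
Sum: 10·(-1/8) + 4·(3/4) + 2·(3/8) = 5/2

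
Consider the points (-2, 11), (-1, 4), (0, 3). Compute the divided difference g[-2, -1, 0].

3

g[-2,-1] = (4 - 11) / (-1 - (-2)) = -7
g[-1,0] = (3 - 4) / (0 - (-1)) = -1
g[-2,-1,0] = (-1 - (-7)) / (0 - (-2)) = 3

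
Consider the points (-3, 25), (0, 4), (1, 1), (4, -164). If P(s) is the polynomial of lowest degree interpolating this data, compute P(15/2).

-1987/2

Evaluate each Lagrange basis at s = 15/2:
L_0(15/2) = (15/2)·(13/2)·(7/2)/[(-3)·(-4)·(-7)] = -65/32
L_1(15/2) = (21/2)·(13/2)·(7/2)/[(3)·(-1)·(-4)] = 637/32
L_2(15/2) = (21/2)·(15/2)·(7/2)/[(4)·(1)·(-3)] = -735/32
L_3(15/2) = (21/2)·(15/2)·(13/2)/[(7)·(4)·(3)] = 195/32
Sum: 25·(-65/32) + 4·(637/32) + 1·(-735/32) + (-164)·(195/32) = -1987/2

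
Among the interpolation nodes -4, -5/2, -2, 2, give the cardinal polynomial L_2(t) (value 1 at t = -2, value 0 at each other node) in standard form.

L_2(t) = -(1/4)t^3 - (9/8)t^2 + (3/4)t + 5

L_2(t) = (t + 4)(t + 5/2)(t - 2) / [(2)·(1/2)·(-4)]
       = (t^3 + (9/2)t^2 - 3t - 20) / (-4)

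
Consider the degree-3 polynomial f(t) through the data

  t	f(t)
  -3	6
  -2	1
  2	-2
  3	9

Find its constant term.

-69/10

Build the Lagrange basis polynomials:
L_0(t) = (t + 2)(t - 2)(t - 3) / [-30] = -(1/30)t^3 + (1/10)t^2 + (2/15)t - 2/5
L_1(t) = (t + 3)(t - 2)(t - 3) / [20] = (1/20)t^3 - (1/10)t^2 - (9/20)t + 9/10
L_2(t) = (t + 3)(t + 2)(t - 3) / [-20] = -(1/20)t^3 - (1/10)t^2 + (9/20)t + 9/10
L_3(t) = (t + 3)(t + 2)(t - 2) / [30] = (1/30)t^3 + (1/10)t^2 - (2/15)t - 2/5
f(t) = 6·L_0 + 1·L_1 + (-2)·L_2 + 9·L_3
Only the constant term is needed; take it from each L_i and combine:
6·(-2/5) + 1·(9/10) + (-2)·(9/10) + 9·(-2/5) = -69/10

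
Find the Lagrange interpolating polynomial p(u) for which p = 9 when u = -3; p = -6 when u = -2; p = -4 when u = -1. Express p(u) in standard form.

p(u) = (17/2)u^2 + (55/2)u + 15

L_0(u) = (u + 2)(u + 1) / [2] = (1/2)u^2 + (3/2)u + 1
L_1(u) = (u + 3)(u + 1) / [-1] = -u^2 - 4u - 3
L_2(u) = (u + 3)(u + 2) / [2] = (1/2)u^2 + (5/2)u + 3
p(u) = 9·L_0 + (-6)·L_1 + (-4)·L_2
  9·L_0(u) = (9/2)u^2 + (27/2)u + 9
  (-6)·L_1(u) = 6u^2 + 24u + 18
  (-4)·L_2(u) = -2u^2 - 10u - 12
Adding term by term: (17/2)u^2 + (55/2)u + 15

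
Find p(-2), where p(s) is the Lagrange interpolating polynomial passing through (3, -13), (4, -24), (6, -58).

Evaluate each Lagrange basis at s = -2:
L_0(-2) = (-6)·(-8)/[(-1)·(-3)] = 16
L_1(-2) = (-5)·(-8)/[(1)·(-2)] = -20
L_2(-2) = (-5)·(-6)/[(3)·(2)] = 5
Sum: (-13)·(16) + (-24)·(-20) + (-58)·(5) = -18

-18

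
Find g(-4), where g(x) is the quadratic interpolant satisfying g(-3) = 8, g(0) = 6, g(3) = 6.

82/9

L_0(-4) = (-4)·(-7)/[(-3)·(-6)] = 14/9
L_1(-4) = (-1)·(-7)/[(3)·(-3)] = -7/9
L_2(-4) = (-1)·(-4)/[(6)·(3)] = 2/9
Sum: 8·(14/9) + 6·(-7/9) + 6·(2/9) = 82/9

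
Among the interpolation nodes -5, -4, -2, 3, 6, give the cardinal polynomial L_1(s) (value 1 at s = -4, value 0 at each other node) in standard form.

L_1(s) = (s + 5)(s + 2)(s - 3)(s - 6) / [(1)·(-2)·(-7)·(-10)]
       = (s^4 - 2s^3 - 35s^2 + 36s + 180) / (-140)

L_1(s) = -(1/140)s^4 + (1/70)s^3 + (1/4)s^2 - (9/35)s - 9/7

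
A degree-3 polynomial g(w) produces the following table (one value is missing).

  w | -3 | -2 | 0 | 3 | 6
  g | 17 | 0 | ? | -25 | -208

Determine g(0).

-4

The 4 known values determine g uniquely (degree ≤ 3).
Evaluate each Lagrange basis at w = 0:
L_0(0) = (2)·(-3)·(-6)/[(-1)·(-6)·(-9)] = -2/3
L_1(0) = (3)·(-3)·(-6)/[(1)·(-5)·(-8)] = 27/20
L_2(0) = (3)·(2)·(-6)/[(6)·(5)·(-3)] = 2/5
L_3(0) = (3)·(2)·(-3)/[(9)·(8)·(3)] = -1/12
Sum: 17·(-2/3) + 0 + (-25)·(2/5) + (-208)·(-1/12) = -4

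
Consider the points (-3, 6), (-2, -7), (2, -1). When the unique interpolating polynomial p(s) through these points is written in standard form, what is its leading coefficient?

The leading coefficient equals the top divided difference p[-3,-2,2].
p[-3,-2] = (-7 - 6) / (-2 - (-3)) = -13
p[-2,2] = (-1 - (-7)) / (2 - (-2)) = 3/2
p[-3,-2,2] = (3/2 - (-13)) / (2 - (-3)) = 29/10

29/10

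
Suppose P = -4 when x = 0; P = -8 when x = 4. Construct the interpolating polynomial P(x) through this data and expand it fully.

Build the Lagrange basis polynomials:
L_0(x) = (x - 4) / [-4] = -(1/4)x + 1
L_1(x) = x / [4] = (1/4)x
P(x) = (-4)·L_0 + (-8)·L_1
  (-4)·L_0(x) = x - 4
  (-8)·L_1(x) = -2x
Adding term by term: -x - 4

P(x) = -x - 4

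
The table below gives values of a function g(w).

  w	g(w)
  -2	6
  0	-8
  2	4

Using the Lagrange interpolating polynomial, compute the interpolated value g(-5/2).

Evaluate each Lagrange basis at w = -5/2:
L_0(-5/2) = (-5/2)·(-9/2)/[(-2)·(-4)] = 45/32
L_1(-5/2) = (-1/2)·(-9/2)/[(2)·(-2)] = -9/16
L_2(-5/2) = (-1/2)·(-5/2)/[(4)·(2)] = 5/32
Sum: 6·(45/32) + (-8)·(-9/16) + 4·(5/32) = 217/16

217/16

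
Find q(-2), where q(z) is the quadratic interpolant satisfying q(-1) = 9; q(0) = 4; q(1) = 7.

22

Using Newton's divided-difference form:
q[-1,0] = (4 - 9) / (0 - (-1)) = -5
q[0,1] = (7 - 4) / (1 - 0) = 3
q[-1,0,1] = (3 - (-5)) / (1 - (-1)) = 4
q(-2) = 9 + (-5)·(-1) + 4·(-1)·(-2) = 22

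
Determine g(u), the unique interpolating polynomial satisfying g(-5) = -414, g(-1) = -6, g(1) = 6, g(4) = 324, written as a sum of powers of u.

g(u) = 4u^3 + 4u^2 + 2u - 4

Newton's divided differences:
g[-5,-1] = (-6 - (-414)) / (-1 - (-5)) = 102
g[-1,1] = (6 - (-6)) / (1 - (-1)) = 6
g[1,4] = (324 - 6) / (4 - 1) = 106
g[-5,-1,1] = (6 - 102) / (1 - (-5)) = -16
g[-1,1,4] = (106 - 6) / (4 - (-1)) = 20
g[-5,-1,1,4] = (20 - (-16)) / (4 - (-5)) = 4
g(u) = -414 + 102·(u + 5) + (-16)·(u + 5)(u + 1) + 4·(u + 5)(u + 1)(u - 1)
Expanding: g(u) = 4u^3 + 4u^2 + 2u - 4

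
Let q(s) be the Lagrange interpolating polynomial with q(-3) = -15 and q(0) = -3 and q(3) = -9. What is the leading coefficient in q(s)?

-1

The leading coefficient equals the top divided difference q[-3,0,3].
q[-3,0] = (-3 - (-15)) / (0 - (-3)) = 4
q[0,3] = (-9 - (-3)) / (3 - 0) = -2
q[-3,0,3] = (-2 - 4) / (3 - (-3)) = -1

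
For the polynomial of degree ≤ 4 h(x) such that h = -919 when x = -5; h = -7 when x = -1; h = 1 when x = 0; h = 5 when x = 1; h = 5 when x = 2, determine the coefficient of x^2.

-1

L_0(x) = (x + 1)x(x - 1)(x - 2) / [840] = (1/840)x^4 - (1/420)x^3 - (1/840)x^2 + (1/420)x
L_1(x) = (x + 5)x(x - 1)(x - 2) / [-24] = -(1/24)x^4 - (1/12)x^3 + (13/24)x^2 - (5/12)x
L_2(x) = (x + 5)(x + 1)(x - 1)(x - 2) / [10] = (1/10)x^4 + (3/10)x^3 - (11/10)x^2 - (3/10)x + 1
L_3(x) = (x + 5)(x + 1)x(x - 2) / [-12] = -(1/12)x^4 - (1/3)x^3 + (7/12)x^2 + (5/6)x
L_4(x) = (x + 5)(x + 1)x(x - 1) / [42] = (1/42)x^4 + (5/42)x^3 - (1/42)x^2 - (5/42)x
h(x) = (-919)·L_0 + (-7)·L_1 + 1·L_2 + 5·L_3 + 5·L_4
Only the coefficient of x^2 is needed; take it from each L_i and combine:
(-919)·(-1/840) + (-7)·(13/24) + 1·(-11/10) + 5·(7/12) + 5·(-1/42) = -1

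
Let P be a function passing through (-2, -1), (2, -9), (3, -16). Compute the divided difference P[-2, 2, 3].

P[-2,2] = (-9 - (-1)) / (2 - (-2)) = -2
P[2,3] = (-16 - (-9)) / (3 - 2) = -7
P[-2,2,3] = (-7 - (-2)) / (3 - (-2)) = -1

-1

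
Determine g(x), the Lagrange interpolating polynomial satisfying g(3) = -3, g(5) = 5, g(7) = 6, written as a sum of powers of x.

g(x) = -(7/8)x^2 + 11x - 225/8

L_0(x) = (x - 5)(x - 7) / [8] = (1/8)x^2 - (3/2)x + 35/8
L_1(x) = (x - 3)(x - 7) / [-4] = -(1/4)x^2 + (5/2)x - 21/4
L_2(x) = (x - 3)(x - 5) / [8] = (1/8)x^2 - x + 15/8
g(x) = (-3)·L_0 + 5·L_1 + 6·L_2
  (-3)·L_0(x) = -(3/8)x^2 + (9/2)x - 105/8
  5·L_1(x) = -(5/4)x^2 + (25/2)x - 105/4
  6·L_2(x) = (3/4)x^2 - 6x + 45/4
Adding term by term: -(7/8)x^2 + 11x - 225/8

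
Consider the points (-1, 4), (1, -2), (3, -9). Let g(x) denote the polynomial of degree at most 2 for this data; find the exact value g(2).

-43/8

Using Newton's divided-difference form:
g[-1,1] = (-2 - 4) / (1 - (-1)) = -3
g[1,3] = (-9 - (-2)) / (3 - 1) = -7/2
g[-1,1,3] = (-7/2 - (-3)) / (3 - (-1)) = -1/8
g(2) = 4 + (-3)·(3) + (-1/8)·(3)·(1) = -43/8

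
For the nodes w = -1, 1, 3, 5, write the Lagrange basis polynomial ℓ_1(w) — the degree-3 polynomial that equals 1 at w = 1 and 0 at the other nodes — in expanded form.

ℓ_1(w) = (w + 1)(w - 3)(w - 5) / [(2)·(-2)·(-4)]
       = (w^3 - 7w^2 + 7w + 15) / (16)

ℓ_1(w) = (1/16)w^3 - (7/16)w^2 + (7/16)w + 15/16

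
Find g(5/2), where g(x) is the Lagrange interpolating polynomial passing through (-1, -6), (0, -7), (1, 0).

L_0(5/2) = (5/2)·(3/2)/[(-1)·(-2)] = 15/8
L_1(5/2) = (7/2)·(3/2)/[(1)·(-1)] = -21/4
L_2(5/2) = (7/2)·(5/2)/[(2)·(1)] = 35/8
Sum: (-6)·(15/8) + (-7)·(-21/4) + 0 = 51/2

51/2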